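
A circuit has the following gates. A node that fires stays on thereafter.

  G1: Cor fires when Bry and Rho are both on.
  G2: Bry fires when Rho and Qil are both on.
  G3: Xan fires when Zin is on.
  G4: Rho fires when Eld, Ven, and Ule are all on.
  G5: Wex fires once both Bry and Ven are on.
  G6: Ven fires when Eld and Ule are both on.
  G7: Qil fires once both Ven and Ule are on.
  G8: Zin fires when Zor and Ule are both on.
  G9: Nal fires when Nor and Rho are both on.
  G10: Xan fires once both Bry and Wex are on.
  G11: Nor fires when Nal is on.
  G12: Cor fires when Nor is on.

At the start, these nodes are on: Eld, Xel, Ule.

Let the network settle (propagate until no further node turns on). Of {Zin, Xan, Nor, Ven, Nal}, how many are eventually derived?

G6: Eld and Ule on → Ven on.
Eld, Ven, and Ule are on, so Rho fires (G4).
G7: Ven and Ule on → Qil on.
Rho and Qil are on, so Bry fires (G2).
Bry and Ven are on, so Wex fires (G5).
G10: Bry and Wex on → Xan on.
Zin would need Zor and Ule (G8), but Zor never turns on.
Xan: reached.
Nor would need Nal (G11), but Nal never turns on.
Ven: reached.
Nal would need Nor and Rho (G9), but Nor never turns on.
Reached: Xan and Ven — 2 of the 5.

2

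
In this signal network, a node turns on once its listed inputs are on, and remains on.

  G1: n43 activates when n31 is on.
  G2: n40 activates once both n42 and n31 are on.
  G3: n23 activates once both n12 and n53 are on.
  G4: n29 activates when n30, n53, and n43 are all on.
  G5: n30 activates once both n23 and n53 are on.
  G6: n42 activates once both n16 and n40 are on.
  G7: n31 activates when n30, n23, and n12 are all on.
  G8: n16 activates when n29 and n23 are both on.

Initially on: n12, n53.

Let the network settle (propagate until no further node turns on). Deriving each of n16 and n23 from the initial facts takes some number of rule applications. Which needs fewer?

n23: G3: n12 and n53 on → n23 on. [1 rule application]
n16: n12 and n53 are on, so n23 activates (G3). n23 and n53 are on, so n30 activates (G5). n30, n23, and n12 are on, so n31 activates (G7). G1: n31 on → n43 on. G4: n30, n53, and n43 on → n29 on. n29 and n23 are on, so n16 activates (G8). [6 rule applications]
n23 needs fewer.

n23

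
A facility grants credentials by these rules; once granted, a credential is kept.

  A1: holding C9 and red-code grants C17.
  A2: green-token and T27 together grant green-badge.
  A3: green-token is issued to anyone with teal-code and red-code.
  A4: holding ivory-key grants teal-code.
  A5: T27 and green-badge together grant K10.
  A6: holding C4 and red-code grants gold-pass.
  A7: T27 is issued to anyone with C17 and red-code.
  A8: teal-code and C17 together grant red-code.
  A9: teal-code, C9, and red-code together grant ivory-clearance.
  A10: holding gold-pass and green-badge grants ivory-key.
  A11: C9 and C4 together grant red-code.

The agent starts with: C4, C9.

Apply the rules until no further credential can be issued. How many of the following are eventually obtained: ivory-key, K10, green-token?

ivory-key would need gold-pass and green-badge (A10), but green-badge is never granted.
K10 would need T27 and green-badge (A5), but green-badge is never granted.
green-token would need teal-code and red-code (A3), but teal-code is never granted.
None of the 3 are reached.

0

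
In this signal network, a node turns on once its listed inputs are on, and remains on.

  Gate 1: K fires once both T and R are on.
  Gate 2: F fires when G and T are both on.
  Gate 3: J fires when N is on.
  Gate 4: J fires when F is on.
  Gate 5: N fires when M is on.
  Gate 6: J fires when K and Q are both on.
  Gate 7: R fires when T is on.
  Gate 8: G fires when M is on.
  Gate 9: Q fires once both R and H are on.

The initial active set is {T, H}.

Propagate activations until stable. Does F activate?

No

F would need G and T (Gate 2), but G never turns on.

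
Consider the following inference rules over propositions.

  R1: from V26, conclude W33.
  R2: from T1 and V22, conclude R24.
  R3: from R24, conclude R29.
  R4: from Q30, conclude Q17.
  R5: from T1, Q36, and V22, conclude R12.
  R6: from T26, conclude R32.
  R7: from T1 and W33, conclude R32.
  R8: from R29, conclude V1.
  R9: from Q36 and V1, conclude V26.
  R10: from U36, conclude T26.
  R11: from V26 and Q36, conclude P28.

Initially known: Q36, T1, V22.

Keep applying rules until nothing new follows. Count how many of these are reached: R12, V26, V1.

From T1 and V22, R2 gives R24.
From T1, Q36, and V22, R5 gives R12.
From R24, R3 gives R29.
From R29, R8 gives V1.
From Q36 and V1, R9 gives V26.
R12: reached.
V26: reached.
V1: reached.
All 3 are reached.

3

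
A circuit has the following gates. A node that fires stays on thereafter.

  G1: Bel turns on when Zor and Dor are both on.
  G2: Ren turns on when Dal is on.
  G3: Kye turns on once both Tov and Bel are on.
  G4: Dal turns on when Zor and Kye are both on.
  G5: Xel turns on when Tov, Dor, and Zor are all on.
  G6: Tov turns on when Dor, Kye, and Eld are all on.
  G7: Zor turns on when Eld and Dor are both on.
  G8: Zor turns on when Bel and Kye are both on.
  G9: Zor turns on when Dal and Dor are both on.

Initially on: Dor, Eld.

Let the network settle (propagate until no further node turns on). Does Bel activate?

Eld and Dor are on, so Zor turns on (G7).
G1: Zor and Dor on → Bel on.

Yes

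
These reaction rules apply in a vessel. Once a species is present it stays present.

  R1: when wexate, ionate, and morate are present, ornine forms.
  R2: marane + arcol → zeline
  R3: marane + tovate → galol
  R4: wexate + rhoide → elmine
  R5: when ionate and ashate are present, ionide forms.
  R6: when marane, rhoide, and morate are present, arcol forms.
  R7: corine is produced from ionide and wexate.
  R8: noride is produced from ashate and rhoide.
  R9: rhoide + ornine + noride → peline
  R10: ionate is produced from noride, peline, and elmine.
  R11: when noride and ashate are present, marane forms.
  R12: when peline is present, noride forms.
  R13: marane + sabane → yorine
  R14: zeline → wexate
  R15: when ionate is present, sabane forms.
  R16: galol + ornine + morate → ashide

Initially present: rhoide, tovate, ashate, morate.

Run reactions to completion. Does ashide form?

ashide would need galol, ornine, and morate (R16), but ornine never forms.

No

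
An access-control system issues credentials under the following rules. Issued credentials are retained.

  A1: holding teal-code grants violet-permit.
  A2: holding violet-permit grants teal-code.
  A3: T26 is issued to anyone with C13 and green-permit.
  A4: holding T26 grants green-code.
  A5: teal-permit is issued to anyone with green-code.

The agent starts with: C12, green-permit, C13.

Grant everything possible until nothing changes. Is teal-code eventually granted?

teal-code would need violet-permit (A2), but violet-permit is never granted.

No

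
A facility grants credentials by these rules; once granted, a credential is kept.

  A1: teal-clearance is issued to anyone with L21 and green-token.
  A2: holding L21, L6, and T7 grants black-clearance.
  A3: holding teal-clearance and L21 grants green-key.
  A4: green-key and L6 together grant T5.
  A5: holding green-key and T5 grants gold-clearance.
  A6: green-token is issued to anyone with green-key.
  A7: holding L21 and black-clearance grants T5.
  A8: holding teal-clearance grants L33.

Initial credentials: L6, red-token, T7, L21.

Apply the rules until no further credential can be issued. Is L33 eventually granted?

L33 would need teal-clearance (A8), but teal-clearance is never granted.

No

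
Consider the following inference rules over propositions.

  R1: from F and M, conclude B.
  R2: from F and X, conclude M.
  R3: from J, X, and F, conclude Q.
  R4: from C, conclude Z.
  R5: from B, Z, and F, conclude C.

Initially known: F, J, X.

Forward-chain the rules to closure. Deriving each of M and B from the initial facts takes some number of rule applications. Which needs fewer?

M: From F and X, R2 gives M. [1 rule application]
B: From F and X, R2 gives M. F and M hold, so B follows (R1). [2 rule applications]
M needs fewer.

M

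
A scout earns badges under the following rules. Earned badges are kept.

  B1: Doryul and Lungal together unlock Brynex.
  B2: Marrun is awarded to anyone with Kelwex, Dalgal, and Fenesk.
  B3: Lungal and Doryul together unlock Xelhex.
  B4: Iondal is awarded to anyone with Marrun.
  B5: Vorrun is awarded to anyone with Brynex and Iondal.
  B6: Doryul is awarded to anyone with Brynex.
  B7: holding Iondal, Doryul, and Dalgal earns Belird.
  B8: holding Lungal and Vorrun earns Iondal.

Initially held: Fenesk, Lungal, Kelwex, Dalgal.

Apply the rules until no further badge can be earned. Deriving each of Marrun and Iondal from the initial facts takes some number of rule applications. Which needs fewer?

Marrun

Marrun: With Kelwex, Dalgal, and Fenesk, Marrun is earned (B2). [1 rule application]
Iondal: With Kelwex, Dalgal, and Fenesk, Marrun is earned (B2). With Marrun, Iondal is earned (B4). [2 rule applications]
Marrun needs fewer.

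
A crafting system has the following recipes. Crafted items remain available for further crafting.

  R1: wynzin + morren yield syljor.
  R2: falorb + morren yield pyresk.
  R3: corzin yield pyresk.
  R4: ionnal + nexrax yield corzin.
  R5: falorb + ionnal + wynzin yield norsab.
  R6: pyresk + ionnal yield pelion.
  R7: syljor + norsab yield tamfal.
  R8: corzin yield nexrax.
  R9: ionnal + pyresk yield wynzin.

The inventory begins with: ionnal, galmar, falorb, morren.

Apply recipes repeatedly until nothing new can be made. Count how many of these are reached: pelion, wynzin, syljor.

3

Using R2, falorb and morren make pyresk.
Using R9, ionnal and pyresk make wynzin.
pyresk + ionnal → pelion (R6).
wynzin + morren → syljor (R1).
pelion: reached.
wynzin: reached.
syljor: reached.
All 3 are reached.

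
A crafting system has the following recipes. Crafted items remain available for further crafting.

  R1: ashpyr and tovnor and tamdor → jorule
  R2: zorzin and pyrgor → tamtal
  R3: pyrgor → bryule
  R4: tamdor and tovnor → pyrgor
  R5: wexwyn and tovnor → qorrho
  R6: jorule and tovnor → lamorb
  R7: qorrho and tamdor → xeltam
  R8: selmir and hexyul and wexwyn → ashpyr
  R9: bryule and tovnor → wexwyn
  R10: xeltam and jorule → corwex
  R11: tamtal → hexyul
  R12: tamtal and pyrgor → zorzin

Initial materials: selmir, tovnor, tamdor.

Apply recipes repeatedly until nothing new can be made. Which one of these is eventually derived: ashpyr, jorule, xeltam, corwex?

tamdor and tovnor → pyrgor (R4).
Using R3, pyrgor makes bryule.
bryule and tovnor → wexwyn (R9).
Using R5, wexwyn and tovnor make qorrho.
Using R7, qorrho and tamdor make xeltam.
corwex would need xeltam and jorule (R10), but jorule is never obtained. jorule would need ashpyr, tovnor, and tamdor (R1), but ashpyr is never obtained. ashpyr would need selmir, hexyul, and wexwyn (R8), but hexyul is never obtained.

xeltam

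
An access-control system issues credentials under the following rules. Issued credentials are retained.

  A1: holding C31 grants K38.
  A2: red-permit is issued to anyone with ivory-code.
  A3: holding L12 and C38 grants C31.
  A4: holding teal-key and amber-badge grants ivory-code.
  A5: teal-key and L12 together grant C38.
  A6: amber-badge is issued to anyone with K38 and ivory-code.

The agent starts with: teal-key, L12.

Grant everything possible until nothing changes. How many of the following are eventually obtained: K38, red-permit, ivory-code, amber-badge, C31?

Holding teal-key and L12 grants C38 (A5).
Holding L12 and C38 grants C31 (A3).
Holding C31 grants K38 (A1).
K38: reached.
red-permit would need ivory-code (A2), but ivory-code is never granted.
ivory-code would need teal-key and amber-badge (A4), but amber-badge is never granted.
amber-badge would need K38 and ivory-code (A6), but ivory-code is never granted.
C31: reached.
Reached: K38 and C31 — 2 of the 5.

2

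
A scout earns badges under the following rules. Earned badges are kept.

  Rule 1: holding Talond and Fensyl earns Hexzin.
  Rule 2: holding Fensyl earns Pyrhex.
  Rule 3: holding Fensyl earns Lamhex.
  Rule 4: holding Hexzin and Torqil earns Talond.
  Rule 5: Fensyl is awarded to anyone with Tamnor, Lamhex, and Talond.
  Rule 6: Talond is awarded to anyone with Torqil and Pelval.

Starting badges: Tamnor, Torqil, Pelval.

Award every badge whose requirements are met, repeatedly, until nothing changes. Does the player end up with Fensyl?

No

Fensyl would need Tamnor, Lamhex, and Talond (Rule 5), but Lamhex is never earned.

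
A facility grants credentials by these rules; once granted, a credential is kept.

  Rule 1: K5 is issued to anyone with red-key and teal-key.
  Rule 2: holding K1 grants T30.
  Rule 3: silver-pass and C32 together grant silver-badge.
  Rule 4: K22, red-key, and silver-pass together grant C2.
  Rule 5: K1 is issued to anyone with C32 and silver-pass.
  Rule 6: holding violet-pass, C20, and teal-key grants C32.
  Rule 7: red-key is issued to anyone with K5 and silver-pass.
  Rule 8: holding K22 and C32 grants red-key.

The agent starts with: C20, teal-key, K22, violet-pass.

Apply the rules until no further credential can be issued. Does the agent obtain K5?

Holding violet-pass, C20, and teal-key grants C32 (Rule 6).
Holding K22 and C32 grants red-key (Rule 8).
Holding red-key and teal-key grants K5 (Rule 1).

Yes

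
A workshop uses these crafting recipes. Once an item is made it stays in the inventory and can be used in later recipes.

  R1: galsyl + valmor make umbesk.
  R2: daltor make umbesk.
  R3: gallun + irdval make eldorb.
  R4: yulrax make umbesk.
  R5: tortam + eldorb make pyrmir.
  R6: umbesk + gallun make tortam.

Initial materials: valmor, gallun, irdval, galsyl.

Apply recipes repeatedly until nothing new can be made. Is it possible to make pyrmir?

gallun + irdval → eldorb (R3).
galsyl + valmor → umbesk (R1).
umbesk + gallun → tortam (R6).
Using R5, tortam and eldorb make pyrmir.

Yes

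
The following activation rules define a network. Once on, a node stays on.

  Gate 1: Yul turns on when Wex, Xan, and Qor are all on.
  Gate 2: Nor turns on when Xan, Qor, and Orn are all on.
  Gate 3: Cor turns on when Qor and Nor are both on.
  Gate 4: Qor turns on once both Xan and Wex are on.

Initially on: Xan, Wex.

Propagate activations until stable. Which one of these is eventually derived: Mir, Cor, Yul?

Yul

Gate 4: Xan and Wex on → Qor on.
Wex, Xan, and Qor are on, so Yul turns on (Gate 1).
Cor would need Qor and Nor (Gate 3), but Nor never turns on. No rule produces Mir, and it is not given.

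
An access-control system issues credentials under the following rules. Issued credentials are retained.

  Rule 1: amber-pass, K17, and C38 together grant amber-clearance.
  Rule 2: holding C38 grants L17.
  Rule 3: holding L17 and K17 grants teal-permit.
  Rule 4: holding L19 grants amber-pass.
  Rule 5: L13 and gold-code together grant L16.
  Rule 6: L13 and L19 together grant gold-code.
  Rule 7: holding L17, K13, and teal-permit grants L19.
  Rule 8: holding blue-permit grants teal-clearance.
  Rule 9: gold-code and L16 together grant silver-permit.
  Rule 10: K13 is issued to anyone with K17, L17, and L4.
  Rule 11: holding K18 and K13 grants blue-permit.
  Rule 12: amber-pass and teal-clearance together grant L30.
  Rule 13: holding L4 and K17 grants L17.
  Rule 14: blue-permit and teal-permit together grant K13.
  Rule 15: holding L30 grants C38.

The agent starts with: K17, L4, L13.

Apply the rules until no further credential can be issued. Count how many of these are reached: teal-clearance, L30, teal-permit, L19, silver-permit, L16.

4

Holding L4 and K17 grants L17 (Rule 13).
Holding K17, L17, and L4 grants K13 (Rule 10).
Holding L17 and K17 grants teal-permit (Rule 3).
Holding L17, K13, and teal-permit grants L19 (Rule 7).
Holding L13 and L19 grants gold-code (Rule 6).
Holding L13 and gold-code grants L16 (Rule 5).
Holding gold-code and L16 grants silver-permit (Rule 9).
teal-clearance would need blue-permit (Rule 8), but blue-permit is never granted.
L30 would need amber-pass and teal-clearance (Rule 12), but teal-clearance is never granted.
teal-permit: reached.
L19: reached.
silver-permit: reached.
L16: reached.
Reached: teal-permit, L19, silver-permit, and L16 — 4 of the 6.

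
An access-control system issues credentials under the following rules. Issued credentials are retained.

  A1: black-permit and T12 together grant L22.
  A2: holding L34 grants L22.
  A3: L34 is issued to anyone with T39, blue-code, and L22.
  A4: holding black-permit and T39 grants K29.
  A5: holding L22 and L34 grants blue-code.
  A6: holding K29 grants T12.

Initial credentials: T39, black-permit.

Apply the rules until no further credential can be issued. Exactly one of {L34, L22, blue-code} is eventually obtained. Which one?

Holding black-permit and T39 grants K29 (A4).
Holding K29 grants T12 (A6).
Holding black-permit and T12 grants L22 (A1).
L34 would need T39, blue-code, and L22 (A3), but blue-code is never granted. blue-code would need L22 and L34 (A5), but L34 is never granted.

L22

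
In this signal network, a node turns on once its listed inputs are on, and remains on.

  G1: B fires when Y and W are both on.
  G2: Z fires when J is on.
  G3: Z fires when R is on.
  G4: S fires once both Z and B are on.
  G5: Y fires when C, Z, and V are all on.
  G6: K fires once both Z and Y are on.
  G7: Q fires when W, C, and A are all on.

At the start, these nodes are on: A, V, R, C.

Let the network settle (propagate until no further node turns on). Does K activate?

Yes

R is on, so Z fires (G3).
G5: C, Z, and V on → Y on.
Z and Y are on, so K fires (G6).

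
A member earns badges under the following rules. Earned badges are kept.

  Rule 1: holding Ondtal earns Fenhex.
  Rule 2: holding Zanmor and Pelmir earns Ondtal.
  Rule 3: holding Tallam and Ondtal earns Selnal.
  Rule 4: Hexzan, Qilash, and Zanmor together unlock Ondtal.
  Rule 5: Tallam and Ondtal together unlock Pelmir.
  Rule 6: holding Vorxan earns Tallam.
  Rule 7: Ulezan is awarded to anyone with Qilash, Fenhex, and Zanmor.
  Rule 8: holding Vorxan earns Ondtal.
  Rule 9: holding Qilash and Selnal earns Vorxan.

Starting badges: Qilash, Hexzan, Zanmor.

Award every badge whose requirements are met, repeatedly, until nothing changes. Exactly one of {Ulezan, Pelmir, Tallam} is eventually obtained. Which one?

Ulezan

With Hexzan, Qilash, and Zanmor, Ondtal is earned (Rule 4).
With Ondtal, Fenhex is earned (Rule 1).
With Qilash, Fenhex, and Zanmor, Ulezan is earned (Rule 7).
Pelmir would need Tallam and Ondtal (Rule 5), but Tallam is never earned. Tallam would need Vorxan (Rule 6), but Vorxan is never earned.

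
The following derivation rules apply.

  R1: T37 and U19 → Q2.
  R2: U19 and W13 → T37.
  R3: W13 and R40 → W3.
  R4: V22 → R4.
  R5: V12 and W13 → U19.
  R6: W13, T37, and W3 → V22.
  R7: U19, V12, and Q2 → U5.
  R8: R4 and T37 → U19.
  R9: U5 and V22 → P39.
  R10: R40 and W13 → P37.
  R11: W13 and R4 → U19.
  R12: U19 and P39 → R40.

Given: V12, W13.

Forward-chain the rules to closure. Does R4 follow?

R4 would need V22 (R4), but V22 is never established.

No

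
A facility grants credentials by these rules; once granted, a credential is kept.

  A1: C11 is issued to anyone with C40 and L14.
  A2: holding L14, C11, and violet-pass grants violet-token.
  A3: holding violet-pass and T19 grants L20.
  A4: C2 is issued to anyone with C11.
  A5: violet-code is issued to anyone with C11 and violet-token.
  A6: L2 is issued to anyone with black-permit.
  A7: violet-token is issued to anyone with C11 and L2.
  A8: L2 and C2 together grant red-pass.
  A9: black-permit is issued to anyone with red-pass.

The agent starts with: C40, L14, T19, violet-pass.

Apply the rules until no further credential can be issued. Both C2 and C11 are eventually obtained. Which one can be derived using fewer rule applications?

C11: Holding C40 and L14 grants C11 (A1). [1 rule application]
C2: Holding C40 and L14 grants C11 (A1). Holding C11 grants C2 (A4). [2 rule applications]
C11 needs fewer.

C11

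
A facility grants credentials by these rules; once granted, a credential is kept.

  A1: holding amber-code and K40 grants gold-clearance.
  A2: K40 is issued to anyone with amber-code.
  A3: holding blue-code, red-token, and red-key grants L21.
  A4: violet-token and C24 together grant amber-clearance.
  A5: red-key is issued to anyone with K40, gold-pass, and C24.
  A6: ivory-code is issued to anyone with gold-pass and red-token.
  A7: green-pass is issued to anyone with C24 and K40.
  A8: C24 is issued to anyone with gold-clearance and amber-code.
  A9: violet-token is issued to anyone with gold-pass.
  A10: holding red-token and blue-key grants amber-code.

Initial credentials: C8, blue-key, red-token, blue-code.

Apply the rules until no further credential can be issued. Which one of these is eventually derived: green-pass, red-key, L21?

green-pass

Holding red-token and blue-key grants amber-code (A10).
Holding amber-code grants K40 (A2).
Holding amber-code and K40 grants gold-clearance (A1).
Holding gold-clearance and amber-code grants C24 (A8).
Holding C24 and K40 grants green-pass (A7).
red-key would need K40, gold-pass, and C24 (A5), but gold-pass is never granted. L21 would need blue-code, red-token, and red-key (A3), but red-key is never granted.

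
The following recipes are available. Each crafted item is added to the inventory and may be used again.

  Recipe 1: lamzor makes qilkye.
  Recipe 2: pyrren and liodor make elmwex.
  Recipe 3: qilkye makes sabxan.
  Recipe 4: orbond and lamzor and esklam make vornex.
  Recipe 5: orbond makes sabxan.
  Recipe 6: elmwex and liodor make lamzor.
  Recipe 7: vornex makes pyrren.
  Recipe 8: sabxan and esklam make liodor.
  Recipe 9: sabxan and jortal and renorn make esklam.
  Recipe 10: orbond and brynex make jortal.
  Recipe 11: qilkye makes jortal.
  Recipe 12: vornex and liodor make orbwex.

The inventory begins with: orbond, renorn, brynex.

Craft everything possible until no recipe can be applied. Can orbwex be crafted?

orbwex would need vornex and liodor (Recipe 12), but vornex is never obtained.

No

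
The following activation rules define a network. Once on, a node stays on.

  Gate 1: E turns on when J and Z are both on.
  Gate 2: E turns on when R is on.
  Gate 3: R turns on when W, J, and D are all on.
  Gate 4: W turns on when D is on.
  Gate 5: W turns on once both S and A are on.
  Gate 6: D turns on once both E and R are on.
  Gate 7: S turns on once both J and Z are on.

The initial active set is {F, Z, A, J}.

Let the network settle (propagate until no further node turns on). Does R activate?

No

R would need W, J, and D (Gate 3), but D never turns on.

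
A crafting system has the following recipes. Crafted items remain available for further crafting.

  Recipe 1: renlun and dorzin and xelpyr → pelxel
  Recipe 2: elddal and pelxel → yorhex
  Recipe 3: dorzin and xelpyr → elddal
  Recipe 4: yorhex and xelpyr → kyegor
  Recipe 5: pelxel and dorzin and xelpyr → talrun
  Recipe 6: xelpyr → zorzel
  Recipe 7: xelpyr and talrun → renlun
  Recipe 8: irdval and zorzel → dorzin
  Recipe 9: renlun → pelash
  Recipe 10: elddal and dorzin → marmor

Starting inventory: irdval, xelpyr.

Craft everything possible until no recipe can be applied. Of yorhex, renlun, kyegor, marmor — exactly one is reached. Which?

marmor

xelpyr → zorzel (Recipe 6).
Using Recipe 8, irdval and zorzel make dorzin.
dorzin and xelpyr → elddal (Recipe 3).
elddal and dorzin → marmor (Recipe 10).
yorhex would need elddal and pelxel (Recipe 2), but pelxel is never obtained. kyegor would need yorhex and xelpyr (Recipe 4), but yorhex is never obtained. renlun would need xelpyr and talrun (Recipe 7), but talrun is never obtained.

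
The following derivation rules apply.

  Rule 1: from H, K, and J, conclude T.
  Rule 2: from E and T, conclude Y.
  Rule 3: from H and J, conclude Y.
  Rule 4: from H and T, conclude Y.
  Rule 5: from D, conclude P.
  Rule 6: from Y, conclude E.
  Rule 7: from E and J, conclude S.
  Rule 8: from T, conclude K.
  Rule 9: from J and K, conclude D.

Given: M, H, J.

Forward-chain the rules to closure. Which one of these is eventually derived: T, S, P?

From H and J, Rule 3 gives Y.
Y holds, so E follows (Rule 6).
E and J hold, so S follows (Rule 7).
P would need D (Rule 5), but D is never established. T would need H, K, and J (Rule 1), but K is never established.

S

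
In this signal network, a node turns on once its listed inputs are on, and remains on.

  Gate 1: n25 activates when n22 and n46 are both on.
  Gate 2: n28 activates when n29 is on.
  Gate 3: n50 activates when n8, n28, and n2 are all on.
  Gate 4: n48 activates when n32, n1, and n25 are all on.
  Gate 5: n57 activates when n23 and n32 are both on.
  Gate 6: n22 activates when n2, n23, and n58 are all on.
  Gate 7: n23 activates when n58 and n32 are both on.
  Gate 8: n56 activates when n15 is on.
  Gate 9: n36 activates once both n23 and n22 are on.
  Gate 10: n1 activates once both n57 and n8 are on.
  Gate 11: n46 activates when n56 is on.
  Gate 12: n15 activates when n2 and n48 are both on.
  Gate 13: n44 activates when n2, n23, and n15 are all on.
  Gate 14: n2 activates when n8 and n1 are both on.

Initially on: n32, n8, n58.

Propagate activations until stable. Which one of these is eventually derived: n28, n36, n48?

n36

Gate 7: n58 and n32 on → n23 on.
n23 and n32 are on, so n57 activates (Gate 5).
n57 and n8 are on, so n1 activates (Gate 10).
n8 and n1 are on, so n2 activates (Gate 14).
n2, n23, and n58 are on, so n22 activates (Gate 6).
Gate 9: n23 and n22 on → n36 on.
n48 would need n32, n1, and n25 (Gate 4), but n25 never turns on. n28 would need n29 (Gate 2), but n29 never turns on.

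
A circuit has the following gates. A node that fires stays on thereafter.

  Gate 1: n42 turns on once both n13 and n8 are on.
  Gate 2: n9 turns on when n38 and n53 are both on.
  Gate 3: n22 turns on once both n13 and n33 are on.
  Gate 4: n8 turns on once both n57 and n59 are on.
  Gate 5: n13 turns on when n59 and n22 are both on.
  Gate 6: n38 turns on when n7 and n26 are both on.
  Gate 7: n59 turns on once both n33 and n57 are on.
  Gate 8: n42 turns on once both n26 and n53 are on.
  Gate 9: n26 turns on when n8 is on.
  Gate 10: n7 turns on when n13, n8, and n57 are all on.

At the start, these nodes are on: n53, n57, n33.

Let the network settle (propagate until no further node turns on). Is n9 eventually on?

No

n9 would need n38 and n53 (Gate 2), but n38 never turns on.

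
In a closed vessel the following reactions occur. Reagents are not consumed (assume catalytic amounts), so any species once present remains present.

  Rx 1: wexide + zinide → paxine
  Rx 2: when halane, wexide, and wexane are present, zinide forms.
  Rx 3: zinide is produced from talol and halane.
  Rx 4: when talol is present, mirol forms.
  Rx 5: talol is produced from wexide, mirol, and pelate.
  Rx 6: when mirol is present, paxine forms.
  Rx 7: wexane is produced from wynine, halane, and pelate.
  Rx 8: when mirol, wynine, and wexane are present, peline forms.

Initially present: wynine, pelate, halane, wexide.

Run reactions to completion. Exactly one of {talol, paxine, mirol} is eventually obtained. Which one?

wynine, halane, and pelate present → wexane forms (Rx 7).
halane, wexide, and wexane present → zinide forms (Rx 2).
wexide and zinide present → paxine forms (Rx 1).
mirol would need talol (Rx 4), but talol never forms. talol would need wexide, mirol, and pelate (Rx 5), but mirol never forms.

paxine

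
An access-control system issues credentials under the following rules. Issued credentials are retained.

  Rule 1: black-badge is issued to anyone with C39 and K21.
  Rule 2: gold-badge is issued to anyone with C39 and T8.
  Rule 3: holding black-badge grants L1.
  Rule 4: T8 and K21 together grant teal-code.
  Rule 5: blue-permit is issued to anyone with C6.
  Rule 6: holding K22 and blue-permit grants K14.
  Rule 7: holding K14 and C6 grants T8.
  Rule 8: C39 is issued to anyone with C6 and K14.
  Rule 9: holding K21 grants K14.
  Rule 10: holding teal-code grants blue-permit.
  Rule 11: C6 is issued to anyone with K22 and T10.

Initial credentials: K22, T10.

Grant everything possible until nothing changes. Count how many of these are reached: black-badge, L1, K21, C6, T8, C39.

3

Holding K22 and T10 grants C6 (Rule 11).
Holding C6 grants blue-permit (Rule 5).
Holding K22 and blue-permit grants K14 (Rule 6).
Holding K14 and C6 grants T8 (Rule 7).
Holding C6 and K14 grants C39 (Rule 8).
black-badge would need C39 and K21 (Rule 1), but K21 is never granted.
L1 would need black-badge (Rule 3), but black-badge is never granted.
No rule produces K21, and it is not given.
C6: reached.
T8: reached.
C39: reached.
Reached: C6, T8, and C39 — 3 of the 6.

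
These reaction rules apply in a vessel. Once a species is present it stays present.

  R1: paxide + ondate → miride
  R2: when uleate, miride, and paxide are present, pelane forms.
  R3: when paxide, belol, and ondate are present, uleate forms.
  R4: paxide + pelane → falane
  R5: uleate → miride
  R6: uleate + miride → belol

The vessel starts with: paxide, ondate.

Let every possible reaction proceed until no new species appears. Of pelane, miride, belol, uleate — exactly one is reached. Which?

paxide and ondate present → miride forms (R1).
pelane would need uleate, miride, and paxide (R2), but uleate never forms. uleate would need paxide, belol, and ondate (R3), but belol never forms. belol would need uleate and miride (R6), but uleate never forms.

miride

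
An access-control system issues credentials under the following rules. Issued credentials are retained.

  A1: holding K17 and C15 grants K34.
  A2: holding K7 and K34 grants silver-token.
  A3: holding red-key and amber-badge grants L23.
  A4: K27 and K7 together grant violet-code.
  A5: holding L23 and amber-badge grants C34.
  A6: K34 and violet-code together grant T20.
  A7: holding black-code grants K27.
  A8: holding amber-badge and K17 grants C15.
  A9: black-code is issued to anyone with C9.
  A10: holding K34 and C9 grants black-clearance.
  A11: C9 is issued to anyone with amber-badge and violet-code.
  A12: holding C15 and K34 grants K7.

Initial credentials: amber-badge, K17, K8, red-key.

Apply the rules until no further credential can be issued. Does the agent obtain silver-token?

Yes

Holding amber-badge and K17 grants C15 (A8).
Holding K17 and C15 grants K34 (A1).
Holding C15 and K34 grants K7 (A12).
Holding K7 and K34 grants silver-token (A2).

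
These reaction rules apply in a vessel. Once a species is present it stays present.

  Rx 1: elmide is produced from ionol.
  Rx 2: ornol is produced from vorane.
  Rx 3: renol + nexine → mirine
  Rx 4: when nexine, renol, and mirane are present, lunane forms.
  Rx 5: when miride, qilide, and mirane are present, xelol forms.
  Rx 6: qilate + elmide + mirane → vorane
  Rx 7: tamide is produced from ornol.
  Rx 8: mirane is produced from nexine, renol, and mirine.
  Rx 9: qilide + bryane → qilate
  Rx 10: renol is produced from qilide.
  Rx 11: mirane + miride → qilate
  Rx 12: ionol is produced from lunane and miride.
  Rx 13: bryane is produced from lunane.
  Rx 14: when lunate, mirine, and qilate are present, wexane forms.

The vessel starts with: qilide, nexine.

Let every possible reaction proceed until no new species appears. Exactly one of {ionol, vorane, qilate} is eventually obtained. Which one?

qilide present → renol forms (Rx 10).
renol and nexine present → mirine forms (Rx 3).
nexine, renol, and mirine present → mirane forms (Rx 8).
nexine, renol, and mirane present → lunane forms (Rx 4).
lunane present → bryane forms (Rx 13).
qilide and bryane present → qilate forms (Rx 9).
ionol would need lunane and miride (Rx 12), but miride never forms. vorane would need qilate, elmide, and mirane (Rx 6), but elmide never forms.

qilate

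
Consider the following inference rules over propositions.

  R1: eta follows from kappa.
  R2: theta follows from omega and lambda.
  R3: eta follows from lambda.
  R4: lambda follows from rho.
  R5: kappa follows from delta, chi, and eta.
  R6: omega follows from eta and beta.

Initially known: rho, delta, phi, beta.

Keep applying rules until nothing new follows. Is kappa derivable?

No

kappa would need delta, chi, and eta (R5), but chi is never established.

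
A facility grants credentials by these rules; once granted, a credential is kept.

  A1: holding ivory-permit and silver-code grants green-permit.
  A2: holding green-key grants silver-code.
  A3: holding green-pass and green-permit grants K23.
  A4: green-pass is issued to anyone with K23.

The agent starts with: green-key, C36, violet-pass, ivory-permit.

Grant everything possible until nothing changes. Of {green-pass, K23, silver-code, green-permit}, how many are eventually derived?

2

Holding green-key grants silver-code (A2).
Holding ivory-permit and silver-code grants green-permit (A1).
green-pass would need K23 (A4), but K23 is never granted.
K23 would need green-pass and green-permit (A3), but green-pass is never granted.
silver-code: reached.
green-permit: reached.
Reached: silver-code and green-permit — 2 of the 4.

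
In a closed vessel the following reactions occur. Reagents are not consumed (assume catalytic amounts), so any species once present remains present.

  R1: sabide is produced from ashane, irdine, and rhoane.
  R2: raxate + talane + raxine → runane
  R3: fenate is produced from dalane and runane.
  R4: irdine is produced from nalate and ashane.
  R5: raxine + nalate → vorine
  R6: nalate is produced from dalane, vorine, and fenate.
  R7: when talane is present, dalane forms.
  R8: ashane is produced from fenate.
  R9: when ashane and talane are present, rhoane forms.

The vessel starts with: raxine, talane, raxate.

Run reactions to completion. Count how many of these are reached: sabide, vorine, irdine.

0

sabide would need ashane, irdine, and rhoane (R1), but irdine never forms.
vorine would need raxine and nalate (R5), but nalate never forms.
irdine would need nalate and ashane (R4), but nalate never forms.
None of the 3 are reached.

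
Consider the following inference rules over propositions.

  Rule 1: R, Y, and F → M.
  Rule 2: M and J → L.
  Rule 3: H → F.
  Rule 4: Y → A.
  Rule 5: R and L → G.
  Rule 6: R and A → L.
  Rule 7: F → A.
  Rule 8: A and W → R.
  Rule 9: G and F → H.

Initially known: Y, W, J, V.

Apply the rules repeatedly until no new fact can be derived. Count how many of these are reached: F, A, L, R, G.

4

Y holds, so A follows (Rule 4).
From A and W, Rule 8 gives R.
From R and A, Rule 6 gives L.
From R and L, Rule 5 gives G.
F would need H (Rule 3), but H is never established.
A: reached.
L: reached.
R: reached.
G: reached.
Reached: A, L, R, and G — 4 of the 5.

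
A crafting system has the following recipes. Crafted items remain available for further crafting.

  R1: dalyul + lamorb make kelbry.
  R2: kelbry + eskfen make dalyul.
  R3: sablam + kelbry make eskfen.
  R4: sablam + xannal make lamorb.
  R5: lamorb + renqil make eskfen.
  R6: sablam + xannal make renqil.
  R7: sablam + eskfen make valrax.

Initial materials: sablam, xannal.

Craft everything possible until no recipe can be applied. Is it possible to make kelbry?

No

kelbry would need dalyul and lamorb (R1), but dalyul is never obtained.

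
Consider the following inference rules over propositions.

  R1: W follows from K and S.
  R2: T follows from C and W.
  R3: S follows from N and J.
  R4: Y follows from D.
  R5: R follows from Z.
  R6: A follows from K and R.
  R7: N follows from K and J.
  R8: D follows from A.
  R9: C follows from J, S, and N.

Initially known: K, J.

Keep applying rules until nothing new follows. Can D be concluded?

D would need A (R8), but A is never established.

No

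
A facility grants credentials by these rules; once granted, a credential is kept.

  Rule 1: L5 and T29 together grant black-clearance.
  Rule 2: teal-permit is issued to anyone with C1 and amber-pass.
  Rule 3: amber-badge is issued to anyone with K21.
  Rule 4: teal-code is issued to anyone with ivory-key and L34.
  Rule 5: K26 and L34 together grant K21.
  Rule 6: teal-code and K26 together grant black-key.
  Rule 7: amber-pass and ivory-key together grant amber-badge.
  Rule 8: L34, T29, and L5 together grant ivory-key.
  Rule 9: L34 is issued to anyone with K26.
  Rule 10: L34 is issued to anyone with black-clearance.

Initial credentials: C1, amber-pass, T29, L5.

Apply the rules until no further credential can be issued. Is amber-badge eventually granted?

Holding L5 and T29 grants black-clearance (Rule 1).
Holding black-clearance grants L34 (Rule 10).
Holding L34, T29, and L5 grants ivory-key (Rule 8).
Holding amber-pass and ivory-key grants amber-badge (Rule 7).

Yes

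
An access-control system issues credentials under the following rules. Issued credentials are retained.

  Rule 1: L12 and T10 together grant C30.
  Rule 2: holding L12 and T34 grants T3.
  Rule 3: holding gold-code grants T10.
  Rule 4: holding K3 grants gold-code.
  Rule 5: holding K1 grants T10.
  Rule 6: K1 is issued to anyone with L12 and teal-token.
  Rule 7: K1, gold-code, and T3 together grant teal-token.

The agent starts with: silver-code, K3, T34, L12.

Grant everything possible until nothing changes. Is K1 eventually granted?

K1 would need L12 and teal-token (Rule 6), but teal-token is never granted.

No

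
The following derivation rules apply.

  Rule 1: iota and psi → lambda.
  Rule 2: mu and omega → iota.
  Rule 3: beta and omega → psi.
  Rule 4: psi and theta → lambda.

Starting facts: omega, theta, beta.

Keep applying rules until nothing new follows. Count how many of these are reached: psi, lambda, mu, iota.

beta and omega hold, so psi follows (Rule 3).
psi and theta hold, so lambda follows (Rule 4).
psi: reached.
lambda: reached.
No rule produces mu, and it is not given.
iota would need mu and omega (Rule 2), but mu is never established.
Reached: psi and lambda — 2 of the 4.

2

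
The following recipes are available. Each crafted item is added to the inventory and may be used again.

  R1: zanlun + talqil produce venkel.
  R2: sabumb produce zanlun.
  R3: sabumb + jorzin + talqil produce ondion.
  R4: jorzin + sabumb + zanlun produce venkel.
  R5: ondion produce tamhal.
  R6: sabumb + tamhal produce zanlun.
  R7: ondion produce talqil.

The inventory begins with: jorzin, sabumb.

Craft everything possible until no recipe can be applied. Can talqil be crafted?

talqil would need ondion (R7), but ondion is never obtained.

No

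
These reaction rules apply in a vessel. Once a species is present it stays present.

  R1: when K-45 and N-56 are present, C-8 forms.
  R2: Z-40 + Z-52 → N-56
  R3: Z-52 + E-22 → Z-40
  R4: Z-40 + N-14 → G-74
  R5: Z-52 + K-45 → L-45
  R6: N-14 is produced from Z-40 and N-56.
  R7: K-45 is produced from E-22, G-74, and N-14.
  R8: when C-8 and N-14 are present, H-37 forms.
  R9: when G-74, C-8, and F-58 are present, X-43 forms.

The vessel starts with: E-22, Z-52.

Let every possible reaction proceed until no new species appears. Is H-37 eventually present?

Yes

Z-52 and E-22 present → Z-40 forms (R3).
Z-40 and Z-52 present → N-56 forms (R2).
Z-40 and N-56 present → N-14 forms (R6).
Z-40 and N-14 present → G-74 forms (R4).
E-22, G-74, and N-14 present → K-45 forms (R7).
K-45 and N-56 present → C-8 forms (R1).
C-8 and N-14 present → H-37 forms (R8).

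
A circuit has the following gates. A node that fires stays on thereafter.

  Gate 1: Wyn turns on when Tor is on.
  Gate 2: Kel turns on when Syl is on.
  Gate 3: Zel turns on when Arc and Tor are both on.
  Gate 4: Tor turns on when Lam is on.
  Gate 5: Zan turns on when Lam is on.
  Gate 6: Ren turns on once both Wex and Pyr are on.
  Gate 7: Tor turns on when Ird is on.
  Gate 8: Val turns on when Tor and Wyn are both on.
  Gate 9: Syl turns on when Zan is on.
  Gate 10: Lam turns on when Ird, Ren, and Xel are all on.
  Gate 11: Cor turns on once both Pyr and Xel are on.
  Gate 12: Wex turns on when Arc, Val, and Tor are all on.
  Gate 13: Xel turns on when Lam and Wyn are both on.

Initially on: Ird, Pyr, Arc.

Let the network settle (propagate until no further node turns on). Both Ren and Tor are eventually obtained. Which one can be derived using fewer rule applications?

Tor

Tor: Ird is on, so Tor turns on (Gate 7). [1 rule application]
Ren: Ird is on, so Tor turns on (Gate 7). Tor is on, so Wyn turns on (Gate 1). Gate 8: Tor and Wyn on → Val on. Gate 12: Arc, Val, and Tor on → Wex on. Wex and Pyr are on, so Ren turns on (Gate 6). [5 rule applications]
Tor needs fewer.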